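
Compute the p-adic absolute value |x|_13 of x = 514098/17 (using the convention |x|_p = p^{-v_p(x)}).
|514098/17|_13 = 1/28561

Step 1 — compute v_13(x) by factoring powers of 13 out of the numerator and denominator: v_13(514098/17) = 4. Step 2 — apply |x|_p = p^{-v_p(x)} = 13^{-4} = 1/28561.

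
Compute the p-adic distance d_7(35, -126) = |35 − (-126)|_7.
d_7(35, -126) = 1/7

Step 1 — x − y = 35 − (-126) = 161. Step 2 — v_7(161) = 1 (factor: 161 = (7^1 · 23); the sign does not affect v_p). Step 3 — |x − y|_7 = 7^{-1} = 1/7.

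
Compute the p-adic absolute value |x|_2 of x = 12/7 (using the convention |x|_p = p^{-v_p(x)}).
|12/7|_2 = 1/4

Step 1 — compute v_2(x) by factoring powers of 2 out of the numerator and denominator: v_2(12/7) = 2. Step 2 — apply |x|_p = p^{-v_p(x)} = 2^{-2} = 1/4.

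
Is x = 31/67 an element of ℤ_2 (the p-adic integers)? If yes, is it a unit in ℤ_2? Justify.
x ∈ ℤ_2^× (unit); v_2(x) = 0

ℤ_2 = {x ∈ ℚ_2 : v_2(x) ≥ 0} and ℤ_2^× = {x ∈ ℤ_2 : v_2(x) = 0}. Here v_2(31/67) = v_2(num) − v_2(den) = 0; compare against these criteria.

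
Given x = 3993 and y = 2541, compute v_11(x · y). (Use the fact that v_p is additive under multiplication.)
v_11(10146213) = 5

v_p(x) = 3 (factor: 3993 = 11^3 · 3); v_p(y) = 2 (factor: 2541 = 11^2 · 21). Additivity: v_p(xy) = v_p(x) + v_p(y) = 3 + 2 = 5. (Direct check: xy = 10146213 = 11^5 · (63).)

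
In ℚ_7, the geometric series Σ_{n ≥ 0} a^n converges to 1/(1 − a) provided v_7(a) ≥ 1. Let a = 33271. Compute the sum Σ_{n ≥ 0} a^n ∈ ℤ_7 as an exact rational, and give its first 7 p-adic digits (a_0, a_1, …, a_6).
Σ a^n = 1/(1 − a) = -1/33270;  first 7 digits = (1, 0, 0, 6, 6, 1, 1)

v_7(a) = 3 ≥ 1, so the series converges in ℤ_7 to 1/(1 − a) = 1/(1 − 33271) = -1/33270. Expand this rational in ℤ_7: compute digits iteratively via d_i = x_i mod 7, x_{i+1} = (x_i − d_i)/7. The first 7 digits are (1, 0, 0, 6, 6, 1, 1).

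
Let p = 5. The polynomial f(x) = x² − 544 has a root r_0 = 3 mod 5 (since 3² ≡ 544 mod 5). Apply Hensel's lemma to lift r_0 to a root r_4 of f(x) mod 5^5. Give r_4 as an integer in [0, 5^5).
r_4 = 388 (mod 3125)

Hensel's recurrence: r_{i+1} = r_i − f(r_i)·(f′(r_i))^{-1} mod 5^{i+2}, with f′(x) = 2x. Iterate:
  r_0 = 3 (mod 5)
  r_1 = 13 (mod 25)
  r_2 = 13 (mod 125)
  r_3 = 388 (mod 625)
  r_4 = 388 (mod 3125)
Final: r_4 = 388, and one checks f(r_4) ≡ 0 mod 5^5.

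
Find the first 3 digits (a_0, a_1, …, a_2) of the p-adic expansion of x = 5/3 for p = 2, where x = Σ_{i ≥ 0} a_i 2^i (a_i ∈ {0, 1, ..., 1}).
(a_0, …, a_2) = (1, 1, 1)

v_2(5/3) = 0 (numerator and denominator both coprime to 2), so x ∈ ℤ_2^×. Compute digits iteratively via a_i = x_i mod 2, x_{i+1} = (x_i − a_i)/2, with x_0 = x:
  x_0 = 5/3;  a_0 = 1;  x_1 = (x_0 − 1)/2 = 1/3
  x_1 = 1/3;  a_1 = 1;  x_2 = (x_1 − 1)/2 = -1/3
  x_2 = -1/3;  a_2 = 1;  x_3 = (x_2 − 1)/2 = -2/3
Digits: (1, 1, 1).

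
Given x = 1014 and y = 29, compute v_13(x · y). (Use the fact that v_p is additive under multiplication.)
v_13(29406) = 2

v_p(x) = 2 (factor: 1014 = 13^2 · 6); v_p(y) = 0 (factor: 29 = 13^0 · 29). Additivity: v_p(xy) = v_p(x) + v_p(y) = 2 + 0 = 2. (Direct check: xy = 29406 = 13^2 · (174).)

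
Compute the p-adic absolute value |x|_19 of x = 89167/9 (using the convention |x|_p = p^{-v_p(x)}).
|89167/9|_19 = 1/6859

Step 1 — compute v_19(x) by factoring powers of 19 out of the numerator and denominator: v_19(89167/9) = 3. Step 2 — apply |x|_p = p^{-v_p(x)} = 19^{-3} = 1/6859.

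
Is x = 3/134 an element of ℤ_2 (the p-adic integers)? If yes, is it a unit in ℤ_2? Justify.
x ∉ ℤ_2 (v_2(x) = -1 < 0)

ℤ_2 = {x ∈ ℚ_2 : v_2(x) ≥ 0} and ℤ_2^× = {x ∈ ℤ_2 : v_2(x) = 0}. Here v_2(3/134) = v_2(num) − v_2(den) = -1; compare against these criteria.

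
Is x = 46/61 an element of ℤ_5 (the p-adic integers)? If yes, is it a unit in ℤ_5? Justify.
x ∈ ℤ_5^× (unit); v_5(x) = 0

ℤ_5 = {x ∈ ℚ_5 : v_5(x) ≥ 0} and ℤ_5^× = {x ∈ ℤ_5 : v_5(x) = 0}. Here v_5(46/61) = v_5(num) − v_5(den) = 0; compare against these criteria.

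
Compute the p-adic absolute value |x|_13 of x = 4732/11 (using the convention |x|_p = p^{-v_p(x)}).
|4732/11|_13 = 1/169

Step 1 — compute v_13(x) by factoring powers of 13 out of the numerator and denominator: v_13(4732/11) = 2. Step 2 — apply |x|_p = p^{-v_p(x)} = 13^{-2} = 1/169.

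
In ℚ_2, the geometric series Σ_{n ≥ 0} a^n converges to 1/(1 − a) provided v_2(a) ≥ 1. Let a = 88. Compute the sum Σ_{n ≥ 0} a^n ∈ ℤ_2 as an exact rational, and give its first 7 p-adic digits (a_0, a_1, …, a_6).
Σ a^n = 1/(1 − a) = -1/87;  first 7 digits = (1, 0, 0, 1, 1, 0, 0)

v_2(a) = 3 ≥ 1, so the series converges in ℤ_2 to 1/(1 − a) = 1/(1 − 88) = -1/87. Expand this rational in ℤ_2: compute digits iteratively via d_i = x_i mod 2, x_{i+1} = (x_i − d_i)/2. The first 7 digits are (1, 0, 0, 1, 1, 0, 0).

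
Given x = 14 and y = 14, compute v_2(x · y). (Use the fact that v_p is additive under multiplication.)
v_2(196) = 2

v_p(x) = 1 (factor: 14 = 2^1 · 7); v_p(y) = 1 (factor: 14 = 2^1 · 7). Additivity: v_p(xy) = v_p(x) + v_p(y) = 1 + 1 = 2. (Direct check: xy = 196 = 2^2 · (49).)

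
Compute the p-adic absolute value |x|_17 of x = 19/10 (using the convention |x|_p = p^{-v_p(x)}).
|19/10|_17 = 1

Step 1 — compute v_17(x) by factoring powers of 17 out of the numerator and denominator: v_17(19/10) = 0. Step 2 — apply |x|_p = p^{-v_p(x)} = 17^{0} = 1.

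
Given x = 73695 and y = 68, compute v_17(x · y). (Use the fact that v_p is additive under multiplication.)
v_17(5011260) = 4

v_p(x) = 3 (factor: 73695 = 17^3 · 15); v_p(y) = 1 (factor: 68 = 17^1 · 4). Additivity: v_p(xy) = v_p(x) + v_p(y) = 3 + 1 = 4. (Direct check: xy = 5011260 = 17^4 · (60).)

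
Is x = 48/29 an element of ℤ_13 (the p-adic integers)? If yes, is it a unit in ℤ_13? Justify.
x ∈ ℤ_13^× (unit); v_13(x) = 0

ℤ_13 = {x ∈ ℚ_13 : v_13(x) ≥ 0} and ℤ_13^× = {x ∈ ℤ_13 : v_13(x) = 0}. Here v_13(48/29) = v_13(num) − v_13(den) = 0; compare against these criteria.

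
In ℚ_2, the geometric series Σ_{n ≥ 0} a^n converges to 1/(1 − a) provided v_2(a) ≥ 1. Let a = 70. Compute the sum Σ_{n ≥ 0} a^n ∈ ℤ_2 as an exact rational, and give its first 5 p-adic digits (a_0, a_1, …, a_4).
Σ a^n = 1/(1 − a) = -1/69;  first 5 digits = (1, 1, 0, 0, 1)

v_2(a) = 1 ≥ 1, so the series converges in ℤ_2 to 1/(1 − a) = 1/(1 − 70) = -1/69. Expand this rational in ℤ_2: compute digits iteratively via d_i = x_i mod 2, x_{i+1} = (x_i − d_i)/2. The first 5 digits are (1, 1, 0, 0, 1).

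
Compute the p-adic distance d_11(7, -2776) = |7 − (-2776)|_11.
d_11(7, -2776) = 1/121

Step 1 — x − y = 7 − (-2776) = 2783. Step 2 — v_11(2783) = 2 (factor: 2783 = (11^2 · 23); the sign does not affect v_p). Step 3 — |x − y|_11 = 11^{-2} = 1/121.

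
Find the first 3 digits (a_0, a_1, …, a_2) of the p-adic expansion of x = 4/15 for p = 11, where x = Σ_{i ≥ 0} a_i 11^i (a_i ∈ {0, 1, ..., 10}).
(a_0, …, a_2) = (1, 8, 0)

v_11(4/15) = 0 (numerator and denominator both coprime to 11), so x ∈ ℤ_11^×. Compute digits iteratively via a_i = x_i mod 11, x_{i+1} = (x_i − a_i)/11, with x_0 = x:
  x_0 = 4/15;  a_0 = 1;  x_1 = (x_0 − 1)/11 = -1/15
  x_1 = -1/15;  a_1 = 8;  x_2 = (x_1 − 8)/11 = -11/15
  x_2 = -11/15;  a_2 = 0;  x_3 = (x_2 − 0)/11 = -1/15
Digits: (1, 8, 0).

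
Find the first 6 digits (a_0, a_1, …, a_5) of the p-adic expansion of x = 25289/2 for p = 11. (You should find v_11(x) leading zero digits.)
(a_0, …, a_5) = (0, 0, 0, 4, 6, 5)

v_11(25289/2) = 3, so a_0 = ... = a_2 = 0. Factor out: x = 11^3 · u with u = 19/2 a unit in ℤ_11. Expand u iteratively via a_{v+i} = u_i mod 11, u_{i+1} = (u_i − a_{v+i})/11:
  u_0 = 19/2;  a_3 = 4;  u_1 = (u_0 − 4)/11 = 1/2
  u_1 = 1/2;  a_4 = 6;  u_2 = (u_1 − 6)/11 = -1/2
  u_2 = -1/2;  a_5 = 5;  u_3 = (u_2 − 5)/11 = -1/2
Digits: (0, 0, 0, 4, 6, 5).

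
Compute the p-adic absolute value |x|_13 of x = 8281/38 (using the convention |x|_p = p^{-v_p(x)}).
|8281/38|_13 = 1/169

Step 1 — compute v_13(x) by factoring powers of 13 out of the numerator and denominator: v_13(8281/38) = 2. Step 2 — apply |x|_p = p^{-v_p(x)} = 13^{-2} = 1/169.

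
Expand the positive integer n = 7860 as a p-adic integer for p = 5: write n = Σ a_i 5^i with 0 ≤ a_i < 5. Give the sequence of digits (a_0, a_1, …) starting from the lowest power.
(a_0, a_1, …) = (0, 2, 4, 2, 2, 2)

Repeated division by 5 gives the digits low-to-high: 7860 = 2·5^1 + 4·5^2 + 2·5^3 + 2·5^4 + 2·5^5. Digit sequence: (0, 2, 4, 2, 2, 2).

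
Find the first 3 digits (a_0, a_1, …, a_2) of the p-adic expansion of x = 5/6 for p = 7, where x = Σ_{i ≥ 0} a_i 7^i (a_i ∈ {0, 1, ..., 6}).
(a_0, …, a_2) = (2, 1, 1)

v_7(5/6) = 0 (numerator and denominator both coprime to 7), so x ∈ ℤ_7^×. Compute digits iteratively via a_i = x_i mod 7, x_{i+1} = (x_i − a_i)/7, with x_0 = x:
  x_0 = 5/6;  a_0 = 2;  x_1 = (x_0 − 2)/7 = -1/6
  x_1 = -1/6;  a_1 = 1;  x_2 = (x_1 − 1)/7 = -1/6
  x_2 = -1/6;  a_2 = 1;  x_3 = (x_2 − 1)/7 = -1/6
Digits: (2, 1, 1).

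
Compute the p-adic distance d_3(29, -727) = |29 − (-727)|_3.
d_3(29, -727) = 1/27

Step 1 — x − y = 29 − (-727) = 756. Step 2 — v_3(756) = 3 (factor: 756 = (3^3 · 28); the sign does not affect v_p). Step 3 — |x − y|_3 = 3^{-3} = 1/27.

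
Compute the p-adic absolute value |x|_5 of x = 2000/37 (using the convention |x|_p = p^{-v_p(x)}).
|2000/37|_5 = 1/125

Step 1 — compute v_5(x) by factoring powers of 5 out of the numerator and denominator: v_5(2000/37) = 3. Step 2 — apply |x|_p = p^{-v_p(x)} = 5^{-3} = 1/125.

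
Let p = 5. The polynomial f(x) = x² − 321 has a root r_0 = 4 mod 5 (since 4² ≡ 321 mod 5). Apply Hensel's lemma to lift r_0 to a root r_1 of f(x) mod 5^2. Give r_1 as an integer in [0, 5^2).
r_1 = 14 (mod 25)

Hensel's recurrence: r_{i+1} = r_i − f(r_i)·(f′(r_i))^{-1} mod 5^{i+2}, with f′(x) = 2x. Iterate:
  r_0 = 4 (mod 5)
  r_1 = 14 (mod 25)
Final: r_1 = 14, and one checks f(r_1) ≡ 0 mod 5^2.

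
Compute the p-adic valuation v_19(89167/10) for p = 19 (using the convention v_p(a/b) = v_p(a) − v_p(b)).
v_19(89167/10) = 3

Factor powers of 19 from the numerator and denominator of the reduced fraction: 89167 = 19^3 · 13 and 10 = 19^0 · 10. Apply v_p(a/b) = v_p(a) − v_p(b): v_19(89167/10) = 3 − 0 = 3.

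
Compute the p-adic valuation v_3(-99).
v_3(-99) = 2

v_3(n) is the largest exponent k such that 3^k divides n. Factor out: -99 = -3^2 · 11. (Sign doesn't affect v_p.) So v_3(-99) = 2.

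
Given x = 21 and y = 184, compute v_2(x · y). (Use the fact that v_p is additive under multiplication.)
v_2(3864) = 3

v_p(x) = 0 (factor: 21 = 2^0 · 21); v_p(y) = 3 (factor: 184 = 2^3 · 23). Additivity: v_p(xy) = v_p(x) + v_p(y) = 0 + 3 = 3. (Direct check: xy = 3864 = 2^3 · (483).)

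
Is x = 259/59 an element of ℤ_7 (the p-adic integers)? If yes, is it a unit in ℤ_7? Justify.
x ∈ ℤ_7 but not a unit; v_7(x) = 1 > 0

ℤ_7 = {x ∈ ℚ_7 : v_7(x) ≥ 0} and ℤ_7^× = {x ∈ ℤ_7 : v_7(x) = 0}. Here v_7(259/59) = v_7(num) − v_7(den) = 1; compare against these criteria.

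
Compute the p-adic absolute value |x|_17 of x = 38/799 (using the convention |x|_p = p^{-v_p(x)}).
|38/799|_17 = 17

Step 1 — compute v_17(x) by factoring powers of 17 out of the numerator and denominator: v_17(38/799) = -1. Step 2 — apply |x|_p = p^{-v_p(x)} = 17^{1} = 17.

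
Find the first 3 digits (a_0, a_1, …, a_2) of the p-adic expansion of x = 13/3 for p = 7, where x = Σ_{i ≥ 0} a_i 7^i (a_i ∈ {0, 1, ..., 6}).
(a_0, …, a_2) = (2, 5, 4)

v_7(13/3) = 0 (numerator and denominator both coprime to 7), so x ∈ ℤ_7^×. Compute digits iteratively via a_i = x_i mod 7, x_{i+1} = (x_i − a_i)/7, with x_0 = x:
  x_0 = 13/3;  a_0 = 2;  x_1 = (x_0 − 2)/7 = 1/3
  x_1 = 1/3;  a_1 = 5;  x_2 = (x_1 − 5)/7 = -2/3
  x_2 = -2/3;  a_2 = 4;  x_3 = (x_2 − 4)/7 = -2/3
Digits: (2, 5, 4).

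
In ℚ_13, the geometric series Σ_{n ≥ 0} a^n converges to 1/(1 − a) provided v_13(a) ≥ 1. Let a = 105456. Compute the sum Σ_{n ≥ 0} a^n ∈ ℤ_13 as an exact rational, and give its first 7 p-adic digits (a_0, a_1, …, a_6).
Σ a^n = 1/(1 − a) = -1/105455;  first 7 digits = (1, 0, 0, 9, 3, 0, 3)

v_13(a) = 3 ≥ 1, so the series converges in ℤ_13 to 1/(1 − a) = 1/(1 − 105456) = -1/105455. Expand this rational in ℤ_13: compute digits iteratively via d_i = x_i mod 13, x_{i+1} = (x_i − d_i)/13. The first 7 digits are (1, 0, 0, 9, 3, 0, 3).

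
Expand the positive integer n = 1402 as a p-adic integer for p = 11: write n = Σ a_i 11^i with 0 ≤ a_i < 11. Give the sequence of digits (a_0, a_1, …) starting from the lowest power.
(a_0, a_1, …) = (5, 6, 0, 1)

Repeated division by 11 gives the digits low-to-high: 1402 = 5 + 6·11^1 + 1·11^3. Digit sequence: (5, 6, 0, 1).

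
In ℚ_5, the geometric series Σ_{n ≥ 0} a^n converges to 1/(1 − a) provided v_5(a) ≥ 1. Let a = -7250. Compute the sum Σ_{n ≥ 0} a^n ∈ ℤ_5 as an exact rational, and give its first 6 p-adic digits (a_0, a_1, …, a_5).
Σ a^n = 1/(1 − a) = 1/7251;  first 6 digits = (1, 0, 0, 2, 3, 2)

v_5(a) = 3 ≥ 1, so the series converges in ℤ_5 to 1/(1 − a) = 1/(1 − (-7250)) = 1/7251. Expand this rational in ℤ_5: compute digits iteratively via d_i = x_i mod 5, x_{i+1} = (x_i − d_i)/5. The first 6 digits are (1, 0, 0, 2, 3, 2).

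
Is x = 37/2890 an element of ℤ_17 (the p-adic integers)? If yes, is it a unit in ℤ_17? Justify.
x ∉ ℤ_17 (v_17(x) = -2 < 0)

ℤ_17 = {x ∈ ℚ_17 : v_17(x) ≥ 0} and ℤ_17^× = {x ∈ ℤ_17 : v_17(x) = 0}. Here v_17(37/2890) = v_17(num) − v_17(den) = -2; compare against these criteria.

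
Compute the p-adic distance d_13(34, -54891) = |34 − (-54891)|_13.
d_13(34, -54891) = 1/2197

Step 1 — x − y = 34 − (-54891) = 54925. Step 2 — v_13(54925) = 3 (factor: 54925 = (13^3 · 25); the sign does not affect v_p). Step 3 — |x − y|_13 = 13^{-3} = 1/2197.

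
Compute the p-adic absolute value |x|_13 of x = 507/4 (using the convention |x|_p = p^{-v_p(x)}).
|507/4|_13 = 1/169

Step 1 — compute v_13(x) by factoring powers of 13 out of the numerator and denominator: v_13(507/4) = 2. Step 2 — apply |x|_p = p^{-v_p(x)} = 13^{-2} = 1/169.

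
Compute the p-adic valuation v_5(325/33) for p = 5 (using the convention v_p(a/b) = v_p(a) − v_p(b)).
v_5(325/33) = 2

Factor powers of 5 from the numerator and denominator of the reduced fraction: 325 = 5^2 · 13 and 33 = 5^0 · 33. Apply v_p(a/b) = v_p(a) − v_p(b): v_5(325/33) = 2 − 0 = 2.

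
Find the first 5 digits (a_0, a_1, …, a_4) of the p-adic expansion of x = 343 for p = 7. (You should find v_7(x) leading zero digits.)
(a_0, …, a_4) = (0, 0, 0, 1, 0)

v_7(343) = 3, so a_0 = ... = a_2 = 0. Factor out: x = 7^3 · u with u = 1 a unit in ℤ_7. Expand u iteratively via a_{v+i} = u_i mod 7, u_{i+1} = (u_i − a_{v+i})/7:
  u_0 = 1;  a_3 = 1;  u_1 = (u_0 − 1)/7 = 0
  u_1 = 0;  a_4 = 0;  u_2 = (u_1 − 0)/7 = 0
Digits: (0, 0, 0, 1, 0).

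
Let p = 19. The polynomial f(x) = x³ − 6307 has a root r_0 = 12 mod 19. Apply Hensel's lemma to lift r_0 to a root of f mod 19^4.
r_3 = 66892 (mod 130321)

Hensel: r_{i+1} = r_i − f(r_i)/f′(r_i) mod 19^{i+2}, where f′(x) = 3x². Iterate:
  r_0 = 12 (mod 19)
  r_1 = 107 (mod 361)
  r_2 = 5161 (mod 6859)
  r_3 = 66892 (mod 130321)
Final: r = 66892 with f(r) ≡ 0 mod 19^4.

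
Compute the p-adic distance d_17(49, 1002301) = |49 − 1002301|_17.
d_17(49, 1002301) = 1/83521

Step 1 — x − y = 49 − 1002301 = -1002252. Step 2 — v_17(-1002252) = 4 (factor: -1002252 = −(17^4 · 12); the sign does not affect v_p). Step 3 — |x − y|_17 = 17^{-4} = 1/83521.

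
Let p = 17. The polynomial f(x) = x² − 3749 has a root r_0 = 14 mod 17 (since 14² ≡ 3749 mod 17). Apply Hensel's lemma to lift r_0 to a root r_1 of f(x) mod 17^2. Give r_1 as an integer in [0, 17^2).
r_1 = 48 (mod 289)

Hensel's recurrence: r_{i+1} = r_i − f(r_i)·(f′(r_i))^{-1} mod 17^{i+2}, with f′(x) = 2x. Iterate:
  r_0 = 14 (mod 17)
  r_1 = 48 (mod 289)
Final: r_1 = 48, and one checks f(r_1) ≡ 0 mod 17^2.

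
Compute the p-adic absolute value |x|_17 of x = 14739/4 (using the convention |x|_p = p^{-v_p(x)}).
|14739/4|_17 = 1/4913

Step 1 — compute v_17(x) by factoring powers of 17 out of the numerator and denominator: v_17(14739/4) = 3. Step 2 — apply |x|_p = p^{-v_p(x)} = 17^{-3} = 1/4913.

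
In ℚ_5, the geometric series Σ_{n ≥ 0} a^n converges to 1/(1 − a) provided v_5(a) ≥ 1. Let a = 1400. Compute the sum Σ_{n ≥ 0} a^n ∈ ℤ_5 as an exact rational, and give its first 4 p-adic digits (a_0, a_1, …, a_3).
Σ a^n = 1/(1 − a) = -1/1399;  first 4 digits = (1, 0, 1, 1)

v_5(a) = 2 ≥ 1, so the series converges in ℤ_5 to 1/(1 − a) = 1/(1 − 1400) = -1/1399. Expand this rational in ℤ_5: compute digits iteratively via d_i = x_i mod 5, x_{i+1} = (x_i − d_i)/5. The first 4 digits are (1, 0, 1, 1).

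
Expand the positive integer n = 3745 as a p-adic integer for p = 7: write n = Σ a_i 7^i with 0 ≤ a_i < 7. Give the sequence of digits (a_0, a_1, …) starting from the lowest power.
(a_0, a_1, …) = (0, 3, 6, 3, 1)

Repeated division by 7 gives the digits low-to-high: 3745 = 3·7^1 + 6·7^2 + 3·7^3 + 1·7^4. Digit sequence: (0, 3, 6, 3, 1).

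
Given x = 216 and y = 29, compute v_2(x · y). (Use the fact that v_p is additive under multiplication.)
v_2(6264) = 3

v_p(x) = 3 (factor: 216 = 2^3 · 27); v_p(y) = 0 (factor: 29 = 2^0 · 29). Additivity: v_p(xy) = v_p(x) + v_p(y) = 3 + 0 = 3. (Direct check: xy = 6264 = 2^3 · (783).)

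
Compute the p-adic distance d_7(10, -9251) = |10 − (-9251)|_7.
d_7(10, -9251) = 1/343

Step 1 — x − y = 10 − (-9251) = 9261. Step 2 — v_7(9261) = 3 (factor: 9261 = (7^3 · 27); the sign does not affect v_p). Step 3 — |x − y|_7 = 7^{-3} = 1/343.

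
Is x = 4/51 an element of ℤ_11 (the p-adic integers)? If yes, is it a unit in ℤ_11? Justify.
x ∈ ℤ_11^× (unit); v_11(x) = 0

ℤ_11 = {x ∈ ℚ_11 : v_11(x) ≥ 0} and ℤ_11^× = {x ∈ ℤ_11 : v_11(x) = 0}. Here v_11(4/51) = v_11(num) − v_11(den) = 0; compare against these criteria.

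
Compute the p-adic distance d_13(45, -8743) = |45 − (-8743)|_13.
d_13(45, -8743) = 1/2197

Step 1 — x − y = 45 − (-8743) = 8788. Step 2 — v_13(8788) = 3 (factor: 8788 = (13^3 · 4); the sign does not affect v_p). Step 3 — |x − y|_13 = 13^{-3} = 1/2197.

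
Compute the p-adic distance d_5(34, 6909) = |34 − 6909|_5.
d_5(34, 6909) = 1/625

Step 1 — x − y = 34 − 6909 = -6875. Step 2 — v_5(-6875) = 4 (factor: -6875 = −(5^4 · 11); the sign does not affect v_p). Step 3 — |x − y|_5 = 5^{-4} = 1/625.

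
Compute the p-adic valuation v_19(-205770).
v_19(-205770) = 3

v_19(n) is the largest exponent k such that 19^k divides n. Factor out: -205770 = -19^3 · 30. (Sign doesn't affect v_p.) So v_19(-205770) = 3.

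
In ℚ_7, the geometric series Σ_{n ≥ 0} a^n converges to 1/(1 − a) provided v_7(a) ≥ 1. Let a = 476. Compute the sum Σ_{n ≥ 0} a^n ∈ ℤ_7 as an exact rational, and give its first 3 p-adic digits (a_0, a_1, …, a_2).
Σ a^n = 1/(1 − a) = -1/475;  first 3 digits = (1, 5, 6)

v_7(a) = 1 ≥ 1, so the series converges in ℤ_7 to 1/(1 − a) = 1/(1 − 476) = -1/475. Expand this rational in ℤ_7: compute digits iteratively via d_i = x_i mod 7, x_{i+1} = (x_i − d_i)/7. The first 3 digits are (1, 5, 6).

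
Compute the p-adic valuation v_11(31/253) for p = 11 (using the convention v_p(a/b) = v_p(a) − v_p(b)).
v_11(31/253) = -1

Factor powers of 11 from the numerator and denominator of the reduced fraction: 31 = 11^0 · 31 and 253 = 11^1 · 23. Apply v_p(a/b) = v_p(a) − v_p(b): v_11(31/253) = 0 − 1 = -1.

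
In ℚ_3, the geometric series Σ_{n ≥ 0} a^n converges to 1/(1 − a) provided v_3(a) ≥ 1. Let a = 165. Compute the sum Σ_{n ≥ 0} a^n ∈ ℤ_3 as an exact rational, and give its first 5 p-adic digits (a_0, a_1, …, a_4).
Σ a^n = 1/(1 − a) = -1/164;  first 5 digits = (1, 1, 1, 1, 0)

v_3(a) = 1 ≥ 1, so the series converges in ℤ_3 to 1/(1 − a) = 1/(1 − 165) = -1/164. Expand this rational in ℤ_3: compute digits iteratively via d_i = x_i mod 3, x_{i+1} = (x_i − d_i)/3. The first 5 digits are (1, 1, 1, 1, 0).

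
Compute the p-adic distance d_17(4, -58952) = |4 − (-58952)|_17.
d_17(4, -58952) = 1/4913

Step 1 — x − y = 4 − (-58952) = 58956. Step 2 — v_17(58956) = 3 (factor: 58956 = (17^3 · 12); the sign does not affect v_p). Step 3 — |x − y|_17 = 17^{-3} = 1/4913.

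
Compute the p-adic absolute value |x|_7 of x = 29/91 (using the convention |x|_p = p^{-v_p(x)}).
|29/91|_7 = 7

Step 1 — compute v_7(x) by factoring powers of 7 out of the numerator and denominator: v_7(29/91) = -1. Step 2 — apply |x|_p = p^{-v_p(x)} = 7^{1} = 7.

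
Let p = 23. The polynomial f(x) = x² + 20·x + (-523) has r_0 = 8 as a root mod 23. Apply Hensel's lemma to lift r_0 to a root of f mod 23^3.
r_2 = 7437 (mod 12167)

Hensel: r_{i+1} = r_i − f(r_i)·(f′(r_i))^{-1} mod 23^{i+2}, f′(x) = 2x + 20. Iterate:
  r_0 = 8 (mod 23)
  r_1 = 31 (mod 529)
  r_2 = 7437 (mod 12167)
Final: r = 7437 satisfies f(r) ≡ 0 mod 23^3.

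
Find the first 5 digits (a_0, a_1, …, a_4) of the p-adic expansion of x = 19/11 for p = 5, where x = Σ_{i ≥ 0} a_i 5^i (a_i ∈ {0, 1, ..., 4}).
(a_0, …, a_4) = (4, 0, 4, 1, 1)

v_5(19/11) = 0 (numerator and denominator both coprime to 5), so x ∈ ℤ_5^×. Compute digits iteratively via a_i = x_i mod 5, x_{i+1} = (x_i − a_i)/5, with x_0 = x:
  x_0 = 19/11;  a_0 = 4;  x_1 = (x_0 − 4)/5 = -5/11
  x_1 = -5/11;  a_1 = 0;  x_2 = (x_1 − 0)/5 = -1/11
  x_2 = -1/11;  a_2 = 4;  x_3 = (x_2 − 4)/5 = -9/11
  x_3 = -9/11;  a_3 = 1;  x_4 = (x_3 − 1)/5 = -4/11
  x_4 = -4/11;  a_4 = 1;  x_5 = (x_4 − 1)/5 = -3/11
Digits: (4, 0, 4, 1, 1).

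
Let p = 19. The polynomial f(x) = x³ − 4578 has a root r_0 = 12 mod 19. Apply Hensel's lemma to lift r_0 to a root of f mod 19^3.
r_2 = 4857 (mod 6859)

Hensel: r_{i+1} = r_i − f(r_i)/f′(r_i) mod 19^{i+2}, where f′(x) = 3x². Iterate:
  r_0 = 12 (mod 19)
  r_1 = 164 (mod 361)
  r_2 = 4857 (mod 6859)
Final: r = 4857 with f(r) ≡ 0 mod 19^3.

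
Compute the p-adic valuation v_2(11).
v_2(11) = 0

v_2(n) is the largest exponent k such that 2^k divides n. Factor out: 11 = 2^0 · 11. (Sign doesn't affect v_p.) So v_2(11) = 0.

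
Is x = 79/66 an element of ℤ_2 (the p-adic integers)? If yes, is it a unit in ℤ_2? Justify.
x ∉ ℤ_2 (v_2(x) = -1 < 0)

ℤ_2 = {x ∈ ℚ_2 : v_2(x) ≥ 0} and ℤ_2^× = {x ∈ ℤ_2 : v_2(x) = 0}. Here v_2(79/66) = v_2(num) − v_2(den) = -1; compare against these criteria.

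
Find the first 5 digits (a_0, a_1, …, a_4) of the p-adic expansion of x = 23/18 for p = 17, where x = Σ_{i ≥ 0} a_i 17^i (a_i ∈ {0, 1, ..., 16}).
(a_0, …, a_4) = (6, 12, 4, 12, 4)

v_17(23/18) = 0 (numerator and denominator both coprime to 17), so x ∈ ℤ_17^×. Compute digits iteratively via a_i = x_i mod 17, x_{i+1} = (x_i − a_i)/17, with x_0 = x:
  x_0 = 23/18;  a_0 = 6;  x_1 = (x_0 − 6)/17 = -5/18
  x_1 = -5/18;  a_1 = 12;  x_2 = (x_1 − 12)/17 = -13/18
  x_2 = -13/18;  a_2 = 4;  x_3 = (x_2 − 4)/17 = -5/18
  x_3 = -5/18;  a_3 = 12;  x_4 = (x_3 − 12)/17 = -13/18
  x_4 = -13/18;  a_4 = 4;  x_5 = (x_4 − 4)/17 = -5/18
Digits: (6, 12, 4, 12, 4).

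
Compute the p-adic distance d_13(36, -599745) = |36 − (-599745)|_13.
d_13(36, -599745) = 1/28561

Step 1 — x − y = 36 − (-599745) = 599781. Step 2 — v_13(599781) = 4 (factor: 599781 = (13^4 · 21); the sign does not affect v_p). Step 3 — |x − y|_13 = 13^{-4} = 1/28561.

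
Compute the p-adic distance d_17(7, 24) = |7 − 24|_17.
d_17(7, 24) = 1/17

Step 1 — x − y = 7 − 24 = -17. Step 2 — v_17(-17) = 1 (factor: -17 = −(17^1 · 1); the sign does not affect v_p). Step 3 — |x − y|_17 = 17^{-1} = 1/17.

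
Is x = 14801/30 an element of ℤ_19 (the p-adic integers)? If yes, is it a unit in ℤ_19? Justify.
x ∈ ℤ_19 but not a unit; v_19(x) = 2 > 0

ℤ_19 = {x ∈ ℚ_19 : v_19(x) ≥ 0} and ℤ_19^× = {x ∈ ℤ_19 : v_19(x) = 0}. Here v_19(14801/30) = v_19(num) − v_19(den) = 2; compare against these criteria.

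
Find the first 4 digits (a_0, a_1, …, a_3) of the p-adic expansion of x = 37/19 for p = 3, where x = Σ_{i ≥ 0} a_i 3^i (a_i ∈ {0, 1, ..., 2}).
(a_0, …, a_3) = (1, 0, 2, 0)

v_3(37/19) = 0 (numerator and denominator both coprime to 3), so x ∈ ℤ_3^×. Compute digits iteratively via a_i = x_i mod 3, x_{i+1} = (x_i − a_i)/3, with x_0 = x:
  x_0 = 37/19;  a_0 = 1;  x_1 = (x_0 − 1)/3 = 6/19
  x_1 = 6/19;  a_1 = 0;  x_2 = (x_1 − 0)/3 = 2/19
  x_2 = 2/19;  a_2 = 2;  x_3 = (x_2 − 2)/3 = -12/19
  x_3 = -12/19;  a_3 = 0;  x_4 = (x_3 − 0)/3 = -4/19
Digits: (1, 0, 2, 0).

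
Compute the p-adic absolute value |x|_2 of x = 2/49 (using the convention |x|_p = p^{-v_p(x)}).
|2/49|_2 = 1/2

Step 1 — compute v_2(x) by factoring powers of 2 out of the numerator and denominator: v_2(2/49) = 1. Step 2 — apply |x|_p = p^{-v_p(x)} = 2^{-1} = 1/2.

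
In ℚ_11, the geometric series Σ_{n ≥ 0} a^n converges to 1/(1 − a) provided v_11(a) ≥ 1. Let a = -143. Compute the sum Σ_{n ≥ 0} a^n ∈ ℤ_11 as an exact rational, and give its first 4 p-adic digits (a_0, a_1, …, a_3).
Σ a^n = 1/(1 − a) = 1/144;  first 4 digits = (1, 9, 2, 7)

v_11(a) = 1 ≥ 1, so the series converges in ℤ_11 to 1/(1 − a) = 1/(1 − (-143)) = 1/144. Expand this rational in ℤ_11: compute digits iteratively via d_i = x_i mod 11, x_{i+1} = (x_i − d_i)/11. The first 4 digits are (1, 9, 2, 7).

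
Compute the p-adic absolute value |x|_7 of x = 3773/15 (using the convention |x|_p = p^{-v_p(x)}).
|3773/15|_7 = 1/343

Step 1 — compute v_7(x) by factoring powers of 7 out of the numerator and denominator: v_7(3773/15) = 3. Step 2 — apply |x|_p = p^{-v_p(x)} = 7^{-3} = 1/343.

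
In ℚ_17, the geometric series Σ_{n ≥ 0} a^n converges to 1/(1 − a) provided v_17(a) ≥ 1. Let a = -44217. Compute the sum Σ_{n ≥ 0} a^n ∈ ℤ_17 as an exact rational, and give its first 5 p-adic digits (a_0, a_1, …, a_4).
Σ a^n = 1/(1 − a) = 1/44218;  first 5 digits = (1, 0, 0, 8, 16)

v_17(a) = 3 ≥ 1, so the series converges in ℤ_17 to 1/(1 − a) = 1/(1 − (-44217)) = 1/44218. Expand this rational in ℤ_17: compute digits iteratively via d_i = x_i mod 17, x_{i+1} = (x_i − d_i)/17. The first 5 digits are (1, 0, 0, 8, 16).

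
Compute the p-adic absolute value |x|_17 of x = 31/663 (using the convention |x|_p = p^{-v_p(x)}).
|31/663|_17 = 17

Step 1 — compute v_17(x) by factoring powers of 17 out of the numerator and denominator: v_17(31/663) = -1. Step 2 — apply |x|_p = p^{-v_p(x)} = 17^{1} = 17.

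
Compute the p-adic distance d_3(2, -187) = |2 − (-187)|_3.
d_3(2, -187) = 1/27

Step 1 — x − y = 2 − (-187) = 189. Step 2 — v_3(189) = 3 (factor: 189 = (3^3 · 7); the sign does not affect v_p). Step 3 — |x − y|_3 = 3^{-3} = 1/27.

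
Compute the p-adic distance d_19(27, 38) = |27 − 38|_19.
d_19(27, 38) = 1

Step 1 — x − y = 27 − 38 = -11. Step 2 — v_19(-11) = 0 (factor: -11 = −(19^0 · 11); the sign does not affect v_p). Step 3 — |x − y|_19 = 19^{0} = 1.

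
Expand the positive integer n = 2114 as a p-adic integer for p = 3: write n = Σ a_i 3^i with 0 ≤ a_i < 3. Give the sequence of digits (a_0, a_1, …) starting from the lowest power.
(a_0, a_1, …) = (2, 2, 0, 0, 2, 2, 2)

Repeated division by 3 gives the digits low-to-high: 2114 = 2 + 2·3^1 + 2·3^4 + 2·3^5 + 2·3^6. Digit sequence: (2, 2, 0, 0, 2, 2, 2).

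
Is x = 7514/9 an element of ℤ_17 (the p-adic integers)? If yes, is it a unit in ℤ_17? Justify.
x ∈ ℤ_17 but not a unit; v_17(x) = 2 > 0

ℤ_17 = {x ∈ ℚ_17 : v_17(x) ≥ 0} and ℤ_17^× = {x ∈ ℤ_17 : v_17(x) = 0}. Here v_17(7514/9) = v_17(num) − v_17(den) = 2; compare against these criteria.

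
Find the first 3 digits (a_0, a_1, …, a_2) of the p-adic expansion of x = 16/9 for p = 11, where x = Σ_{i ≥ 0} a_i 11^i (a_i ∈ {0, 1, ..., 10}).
(a_0, …, a_2) = (3, 6, 8)

v_11(16/9) = 0 (numerator and denominator both coprime to 11), so x ∈ ℤ_11^×. Compute digits iteratively via a_i = x_i mod 11, x_{i+1} = (x_i − a_i)/11, with x_0 = x:
  x_0 = 16/9;  a_0 = 3;  x_1 = (x_0 − 3)/11 = -1/9
  x_1 = -1/9;  a_1 = 6;  x_2 = (x_1 − 6)/11 = -5/9
  x_2 = -5/9;  a_2 = 8;  x_3 = (x_2 − 8)/11 = -7/9
Digits: (3, 6, 8).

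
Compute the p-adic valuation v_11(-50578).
v_11(-50578) = 3

v_11(n) is the largest exponent k such that 11^k divides n. Factor out: -50578 = -11^3 · 38. (Sign doesn't affect v_p.) So v_11(-50578) = 3.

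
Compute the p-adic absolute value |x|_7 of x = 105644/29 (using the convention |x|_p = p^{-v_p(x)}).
|105644/29|_7 = 1/2401

Step 1 — compute v_7(x) by factoring powers of 7 out of the numerator and denominator: v_7(105644/29) = 4. Step 2 — apply |x|_p = p^{-v_p(x)} = 7^{-4} = 1/2401.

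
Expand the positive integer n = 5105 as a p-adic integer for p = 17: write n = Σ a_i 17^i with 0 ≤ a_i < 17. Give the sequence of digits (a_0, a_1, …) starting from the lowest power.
(a_0, a_1, …) = (5, 11, 0, 1)

Repeated division by 17 gives the digits low-to-high: 5105 = 5 + 11·17^1 + 1·17^3. Digit sequence: (5, 11, 0, 1).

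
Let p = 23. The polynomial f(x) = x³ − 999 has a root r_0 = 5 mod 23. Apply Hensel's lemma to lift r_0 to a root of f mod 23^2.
r_1 = 327 (mod 529)

Hensel: r_{i+1} = r_i − f(r_i)/f′(r_i) mod 23^{i+2}, where f′(x) = 3x². Iterate:
  r_0 = 5 (mod 23)
  r_1 = 327 (mod 529)
Final: r = 327 with f(r) ≡ 0 mod 23^2.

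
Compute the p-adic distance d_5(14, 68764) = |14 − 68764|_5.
d_5(14, 68764) = 1/3125

Step 1 — x − y = 14 − 68764 = -68750. Step 2 — v_5(-68750) = 5 (factor: -68750 = −(5^5 · 22); the sign does not affect v_p). Step 3 — |x − y|_5 = 5^{-5} = 1/3125.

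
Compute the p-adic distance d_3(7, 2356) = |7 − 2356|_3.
d_3(7, 2356) = 1/81

Step 1 — x − y = 7 − 2356 = -2349. Step 2 — v_3(-2349) = 4 (factor: -2349 = −(3^4 · 29); the sign does not affect v_p). Step 3 — |x − y|_3 = 3^{-4} = 1/81.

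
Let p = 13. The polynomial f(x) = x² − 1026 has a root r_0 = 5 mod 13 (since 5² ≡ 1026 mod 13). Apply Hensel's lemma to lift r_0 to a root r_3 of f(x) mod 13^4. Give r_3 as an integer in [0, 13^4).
r_3 = 10600 (mod 28561)

Hensel's recurrence: r_{i+1} = r_i − f(r_i)·(f′(r_i))^{-1} mod 13^{i+2}, with f′(x) = 2x. Iterate:
  r_0 = 5 (mod 13)
  r_1 = 122 (mod 169)
  r_2 = 1812 (mod 2197)
  r_3 = 10600 (mod 28561)
Final: r_3 = 10600, and one checks f(r_3) ≡ 0 mod 13^4.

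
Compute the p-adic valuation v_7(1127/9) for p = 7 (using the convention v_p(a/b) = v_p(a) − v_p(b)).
v_7(1127/9) = 2

Factor powers of 7 from the numerator and denominator of the reduced fraction: 1127 = 7^2 · 23 and 9 = 7^0 · 9. Apply v_p(a/b) = v_p(a) − v_p(b): v_7(1127/9) = 2 − 0 = 2.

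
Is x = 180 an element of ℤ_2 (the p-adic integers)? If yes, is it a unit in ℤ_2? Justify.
x ∈ ℤ_2 but not a unit; v_2(x) = 2 > 0

ℤ_2 = {x ∈ ℚ_2 : v_2(x) ≥ 0} and ℤ_2^× = {x ∈ ℤ_2 : v_2(x) = 0}. Here v_2(180) = v_2(num) − v_2(den) = 2; compare against these criteria.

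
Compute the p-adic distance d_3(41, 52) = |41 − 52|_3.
d_3(41, 52) = 1

Step 1 — x − y = 41 − 52 = -11. Step 2 — v_3(-11) = 0 (factor: -11 = −(3^0 · 11); the sign does not affect v_p). Step 3 — |x − y|_3 = 3^{0} = 1.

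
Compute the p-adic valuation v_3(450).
v_3(450) = 2

v_3(n) is the largest exponent k such that 3^k divides n. Factor out: 450 = 3^2 · 50. (Sign doesn't affect v_p.) So v_3(450) = 2.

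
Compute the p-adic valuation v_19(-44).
v_19(-44) = 0

v_19(n) is the largest exponent k such that 19^k divides n. Factor out: -44 = -19^0 · 44. (Sign doesn't affect v_p.) So v_19(-44) = 0.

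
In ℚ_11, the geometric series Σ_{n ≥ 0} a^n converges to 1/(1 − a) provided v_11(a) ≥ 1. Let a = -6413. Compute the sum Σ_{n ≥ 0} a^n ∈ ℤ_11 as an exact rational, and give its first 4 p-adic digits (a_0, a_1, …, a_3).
Σ a^n = 1/(1 − a) = 1/6414;  first 4 digits = (1, 0, 2, 6)

v_11(a) = 2 ≥ 1, so the series converges in ℤ_11 to 1/(1 − a) = 1/(1 − (-6413)) = 1/6414. Expand this rational in ℤ_11: compute digits iteratively via d_i = x_i mod 11, x_{i+1} = (x_i − d_i)/11. The first 4 digits are (1, 0, 2, 6).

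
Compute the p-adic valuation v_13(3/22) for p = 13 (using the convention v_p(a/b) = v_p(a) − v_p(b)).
v_13(3/22) = 0

Factor powers of 13 from the numerator and denominator of the reduced fraction: 3 = 13^0 · 3 and 22 = 13^0 · 22. Apply v_p(a/b) = v_p(a) − v_p(b): v_13(3/22) = 0 − 0 = 0.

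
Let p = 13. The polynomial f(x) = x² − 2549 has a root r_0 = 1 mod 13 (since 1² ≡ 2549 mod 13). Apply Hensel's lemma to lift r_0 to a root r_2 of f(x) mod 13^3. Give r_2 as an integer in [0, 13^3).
r_2 = 430 (mod 2197)

Hensel's recurrence: r_{i+1} = r_i − f(r_i)·(f′(r_i))^{-1} mod 13^{i+2}, with f′(x) = 2x. Iterate:
  r_0 = 1 (mod 13)
  r_1 = 92 (mod 169)
  r_2 = 430 (mod 2197)
Final: r_2 = 430, and one checks f(r_2) ≡ 0 mod 13^3.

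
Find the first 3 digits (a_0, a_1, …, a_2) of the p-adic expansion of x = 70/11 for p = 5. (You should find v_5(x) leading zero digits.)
(a_0, …, a_2) = (0, 4, 4)

v_5(70/11) = 1, so a_0 = ... = a_0 = 0. Factor out: x = 5^1 · u with u = 14/11 a unit in ℤ_5. Expand u iteratively via a_{v+i} = u_i mod 5, u_{i+1} = (u_i − a_{v+i})/5:
  u_0 = 14/11;  a_1 = 4;  u_1 = (u_0 − 4)/5 = -6/11
  u_1 = -6/11;  a_2 = 4;  u_2 = (u_1 − 4)/5 = -10/11
Digits: (0, 4, 4).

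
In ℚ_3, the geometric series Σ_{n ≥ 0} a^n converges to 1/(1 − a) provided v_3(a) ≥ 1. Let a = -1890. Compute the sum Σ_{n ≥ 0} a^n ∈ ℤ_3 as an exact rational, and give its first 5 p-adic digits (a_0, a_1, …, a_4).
Σ a^n = 1/(1 − a) = 1/1891;  first 5 digits = (1, 0, 0, 2, 0)

v_3(a) = 3 ≥ 1, so the series converges in ℤ_3 to 1/(1 − a) = 1/(1 − (-1890)) = 1/1891. Expand this rational in ℤ_3: compute digits iteratively via d_i = x_i mod 3, x_{i+1} = (x_i − d_i)/3. The first 5 digits are (1, 0, 0, 2, 0).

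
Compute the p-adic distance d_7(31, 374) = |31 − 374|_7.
d_7(31, 374) = 1/343

Step 1 — x − y = 31 − 374 = -343. Step 2 — v_7(-343) = 3 (factor: -343 = −(7^3 · 1); the sign does not affect v_p). Step 3 — |x − y|_7 = 7^{-3} = 1/343.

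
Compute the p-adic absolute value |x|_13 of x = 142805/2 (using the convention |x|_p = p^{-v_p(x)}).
|142805/2|_13 = 1/28561

Step 1 — compute v_13(x) by factoring powers of 13 out of the numerator and denominator: v_13(142805/2) = 4. Step 2 — apply |x|_p = p^{-v_p(x)} = 13^{-4} = 1/28561.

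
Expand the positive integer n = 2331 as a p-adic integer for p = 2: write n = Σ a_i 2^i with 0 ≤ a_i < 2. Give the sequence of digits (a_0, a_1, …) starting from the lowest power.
(a_0, a_1, …) = (1, 1, 0, 1, 1, 0, 0, 0, 1, 0, 0, 1)

Repeated division by 2 gives the digits low-to-high: 2331 = 1 + 1·2^1 + 1·2^3 + 1·2^4 + 1·2^8 + 1·2^11. Digit sequence: (1, 1, 0, 1, 1, 0, 0, 0, 1, 0, 0, 1).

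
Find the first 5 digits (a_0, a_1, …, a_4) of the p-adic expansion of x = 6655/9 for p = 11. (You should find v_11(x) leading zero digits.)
(a_0, …, a_4) = (0, 0, 0, 3, 1)

v_11(6655/9) = 3, so a_0 = ... = a_2 = 0. Factor out: x = 11^3 · u with u = 5/9 a unit in ℤ_11. Expand u iteratively via a_{v+i} = u_i mod 11, u_{i+1} = (u_i − a_{v+i})/11:
  u_0 = 5/9;  a_3 = 3;  u_1 = (u_0 − 3)/11 = -2/9
  u_1 = -2/9;  a_4 = 1;  u_2 = (u_1 − 1)/11 = -1/9
Digits: (0, 0, 0, 3, 1).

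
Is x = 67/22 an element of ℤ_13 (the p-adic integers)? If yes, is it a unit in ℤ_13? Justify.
x ∈ ℤ_13^× (unit); v_13(x) = 0

ℤ_13 = {x ∈ ℚ_13 : v_13(x) ≥ 0} and ℤ_13^× = {x ∈ ℤ_13 : v_13(x) = 0}. Here v_13(67/22) = v_13(num) − v_13(den) = 0; compare against these criteria.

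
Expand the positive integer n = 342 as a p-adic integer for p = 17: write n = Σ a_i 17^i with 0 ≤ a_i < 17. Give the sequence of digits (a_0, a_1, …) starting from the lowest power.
(a_0, a_1, …) = (2, 3, 1)

Repeated division by 17 gives the digits low-to-high: 342 = 2 + 3·17^1 + 1·17^2. Digit sequence: (2, 3, 1).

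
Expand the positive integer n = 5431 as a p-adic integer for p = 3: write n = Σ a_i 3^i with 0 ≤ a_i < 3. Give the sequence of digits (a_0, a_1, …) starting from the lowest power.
(a_0, a_1, …) = (1, 1, 0, 0, 1, 1, 1, 2)

Repeated division by 3 gives the digits low-to-high: 5431 = 1 + 1·3^1 + 1·3^4 + 1·3^5 + 1·3^6 + 2·3^7. Digit sequence: (1, 1, 0, 0, 1, 1, 1, 2).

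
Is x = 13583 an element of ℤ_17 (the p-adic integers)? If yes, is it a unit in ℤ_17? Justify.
x ∈ ℤ_17 but not a unit; v_17(x) = 2 > 0

ℤ_17 = {x ∈ ℚ_17 : v_17(x) ≥ 0} and ℤ_17^× = {x ∈ ℤ_17 : v_17(x) = 0}. Here v_17(13583) = v_17(num) − v_17(den) = 2; compare against these criteria.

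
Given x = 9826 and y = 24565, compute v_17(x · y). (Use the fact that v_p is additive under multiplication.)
v_17(241375690) = 6

v_p(x) = 3 (factor: 9826 = 17^3 · 2); v_p(y) = 3 (factor: 24565 = 17^3 · 5). Additivity: v_p(xy) = v_p(x) + v_p(y) = 3 + 3 = 6. (Direct check: xy = 241375690 = 17^6 · (10).)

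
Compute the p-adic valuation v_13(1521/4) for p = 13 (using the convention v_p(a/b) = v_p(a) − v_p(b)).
v_13(1521/4) = 2

Factor powers of 13 from the numerator and denominator of the reduced fraction: 1521 = 13^2 · 9 and 4 = 13^0 · 4. Apply v_p(a/b) = v_p(a) − v_p(b): v_13(1521/4) = 2 − 0 = 2.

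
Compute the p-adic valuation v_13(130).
v_13(130) = 1

v_13(n) is the largest exponent k such that 13^k divides n. Factor out: 130 = 13^1 · 10. (Sign doesn't affect v_p.) So v_13(130) = 1.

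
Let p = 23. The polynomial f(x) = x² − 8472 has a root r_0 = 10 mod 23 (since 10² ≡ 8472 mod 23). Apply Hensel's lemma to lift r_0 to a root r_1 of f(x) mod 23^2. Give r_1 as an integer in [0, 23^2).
r_1 = 217 (mod 529)

Hensel's recurrence: r_{i+1} = r_i − f(r_i)·(f′(r_i))^{-1} mod 23^{i+2}, with f′(x) = 2x. Iterate:
  r_0 = 10 (mod 23)
  r_1 = 217 (mod 529)
Final: r_1 = 217, and one checks f(r_1) ≡ 0 mod 23^2.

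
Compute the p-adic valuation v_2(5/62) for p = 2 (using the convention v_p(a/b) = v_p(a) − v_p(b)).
v_2(5/62) = -1

Factor powers of 2 from the numerator and denominator of the reduced fraction: 5 = 2^0 · 5 and 62 = 2^1 · 31. Apply v_p(a/b) = v_p(a) − v_p(b): v_2(5/62) = 0 − 1 = -1.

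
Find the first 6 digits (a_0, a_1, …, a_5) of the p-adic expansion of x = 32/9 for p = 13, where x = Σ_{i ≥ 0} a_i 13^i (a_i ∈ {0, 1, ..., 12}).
(a_0, …, a_5) = (5, 10, 5, 1, 10, 5)

v_13(32/9) = 0 (numerator and denominator both coprime to 13), so x ∈ ℤ_13^×. Compute digits iteratively via a_i = x_i mod 13, x_{i+1} = (x_i − a_i)/13, with x_0 = x:
  x_0 = 32/9;  a_0 = 5;  x_1 = (x_0 − 5)/13 = -1/9
  x_1 = -1/9;  a_1 = 10;  x_2 = (x_1 − 10)/13 = -7/9
  x_2 = -7/9;  a_2 = 5;  x_3 = (x_2 − 5)/13 = -4/9
  x_3 = -4/9;  a_3 = 1;  x_4 = (x_3 − 1)/13 = -1/9
  x_4 = -1/9;  a_4 = 10;  x_5 = (x_4 − 10)/13 = -7/9
  x_5 = -7/9;  a_5 = 5;  x_6 = (x_5 − 5)/13 = -4/9
Digits: (5, 10, 5, 1, 10, 5).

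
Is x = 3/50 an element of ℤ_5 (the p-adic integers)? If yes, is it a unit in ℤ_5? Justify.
x ∉ ℤ_5 (v_5(x) = -2 < 0)

ℤ_5 = {x ∈ ℚ_5 : v_5(x) ≥ 0} and ℤ_5^× = {x ∈ ℤ_5 : v_5(x) = 0}. Here v_5(3/50) = v_5(num) − v_5(den) = -2; compare against these criteria.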